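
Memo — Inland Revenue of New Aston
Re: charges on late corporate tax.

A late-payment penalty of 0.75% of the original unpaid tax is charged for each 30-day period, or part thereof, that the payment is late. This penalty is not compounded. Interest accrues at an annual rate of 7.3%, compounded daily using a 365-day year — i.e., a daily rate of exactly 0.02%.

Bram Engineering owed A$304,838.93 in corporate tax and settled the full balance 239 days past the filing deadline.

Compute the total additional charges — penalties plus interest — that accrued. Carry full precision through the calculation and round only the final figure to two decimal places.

A$33,213.98

Penalty periods: ⌈239/30⌉ = 8; penalty = 8 × 0.75% × A$304,838.93 = A$18,290.34…
Interest: A$304,838.93 × ((1 + 0.0002)^239 − 1) = A$304,838.93 × 0.04895583… = A$14,923.6425…
Penalties + interest = A$18,290.3358 + A$14,923.6425… = A$33,213.98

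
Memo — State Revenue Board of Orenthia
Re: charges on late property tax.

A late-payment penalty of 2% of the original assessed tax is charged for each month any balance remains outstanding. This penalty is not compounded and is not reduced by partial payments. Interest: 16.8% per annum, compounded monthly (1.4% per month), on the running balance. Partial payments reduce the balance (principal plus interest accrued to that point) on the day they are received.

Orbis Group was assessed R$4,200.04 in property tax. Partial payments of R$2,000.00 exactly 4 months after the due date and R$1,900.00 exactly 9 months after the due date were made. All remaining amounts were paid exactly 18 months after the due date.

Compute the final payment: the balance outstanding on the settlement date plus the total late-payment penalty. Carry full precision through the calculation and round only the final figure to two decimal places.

Balance at month 4: R$4,200.0400 × (1 + 0.014)^4 = R$4,440.2277…
After R$2,000.00 payment: R$4,440.2277… − R$2,000.00 = R$2,440.2277…
Balance at month 9: R$2,440.2277… × (1 + 0.014)^5 = R$2,615.8940…
After R$1,900.00 payment: R$2,615.8940… − R$1,900.00 = R$715.8940…
Balance at month 18: R$715.8940… × (1 + 0.014)^9 = R$811.3165…
Penalty: 18 × 2% × R$4,200.04 = R$1,512.01…
Final settlement = outstanding balance + penalty = R$811.3165… + R$1,512.01… = R$2,323.33

R$2,323.33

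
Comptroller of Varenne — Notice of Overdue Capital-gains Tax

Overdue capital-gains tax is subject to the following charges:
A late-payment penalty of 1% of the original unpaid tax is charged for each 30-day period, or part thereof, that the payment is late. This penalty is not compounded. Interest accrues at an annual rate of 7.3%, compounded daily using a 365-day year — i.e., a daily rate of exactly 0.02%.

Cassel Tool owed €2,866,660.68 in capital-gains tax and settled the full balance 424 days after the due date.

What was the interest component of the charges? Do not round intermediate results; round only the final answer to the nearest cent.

Interest: €2,866,660.68 × ((1 + 0.0002)^424 − 1) = €2,866,660.68 × 0.08849012… = €253,671.1357…

€253,671.14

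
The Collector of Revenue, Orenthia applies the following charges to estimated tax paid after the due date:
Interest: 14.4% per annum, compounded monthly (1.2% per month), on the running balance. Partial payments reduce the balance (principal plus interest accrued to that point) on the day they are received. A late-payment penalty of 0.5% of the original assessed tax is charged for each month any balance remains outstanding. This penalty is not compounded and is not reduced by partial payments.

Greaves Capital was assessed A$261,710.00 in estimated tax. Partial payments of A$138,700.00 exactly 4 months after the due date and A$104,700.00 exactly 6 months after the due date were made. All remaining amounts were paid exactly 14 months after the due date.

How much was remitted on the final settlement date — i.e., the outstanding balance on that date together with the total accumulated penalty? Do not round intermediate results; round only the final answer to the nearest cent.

Balance at month 4: A$261,710.0000 × (1 + 0.012)^4 = A$274,500.0118…
After A$138,700.00 payment: A$274,500.0118… − A$138,700.00 = A$135,800.0118…
Balance at month 6: A$135,800.0118… × (1 + 0.012)^2 = A$139,078.7673…
After A$104,700.00 payment: A$139,078.7673… − A$104,700.00 = A$34,378.7673…
Balance at month 14: A$34,378.7673… × (1 + 0.012)^8 = A$37,821.1213…
Penalty: 14 × 0.5% × A$261,710.00 = A$18,319.70
Final settlement = outstanding balance + penalty = A$37,821.1213… + A$18,319.70 = A$56,140.82

A$56,140.82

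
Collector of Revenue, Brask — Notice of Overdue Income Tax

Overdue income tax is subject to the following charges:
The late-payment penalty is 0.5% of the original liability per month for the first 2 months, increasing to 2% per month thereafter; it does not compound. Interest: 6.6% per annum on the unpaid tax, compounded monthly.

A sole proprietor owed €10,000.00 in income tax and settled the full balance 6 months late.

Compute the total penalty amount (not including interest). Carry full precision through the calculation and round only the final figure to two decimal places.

Penalty, months 1–2: 2 × 0.5% × €10,000.00 = €100.00
Penalty, months 3–6: 4 × 2% × €10,000.00 = €800.00
Total penalty = €100.00 + €800.00 = €900.00

€900.00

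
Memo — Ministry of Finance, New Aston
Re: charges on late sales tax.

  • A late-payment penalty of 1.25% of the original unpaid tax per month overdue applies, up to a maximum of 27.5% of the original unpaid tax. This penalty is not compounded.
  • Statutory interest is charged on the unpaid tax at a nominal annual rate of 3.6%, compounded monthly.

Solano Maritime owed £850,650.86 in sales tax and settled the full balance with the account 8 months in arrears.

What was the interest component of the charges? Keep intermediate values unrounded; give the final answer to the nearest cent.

£20,631.28

Interest (3.6%/yr ÷ 12 = 0.3%/month): £850,650.86 × ((1 + 0.003)^8 − 1) = £20,631.2757…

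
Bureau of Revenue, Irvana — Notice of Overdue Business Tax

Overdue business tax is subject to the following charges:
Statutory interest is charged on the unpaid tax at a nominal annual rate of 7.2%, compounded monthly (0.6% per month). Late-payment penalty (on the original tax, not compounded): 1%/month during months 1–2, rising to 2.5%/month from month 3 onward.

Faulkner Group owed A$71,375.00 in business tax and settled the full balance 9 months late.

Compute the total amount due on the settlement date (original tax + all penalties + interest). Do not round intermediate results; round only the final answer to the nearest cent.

Penalty, months 1–2: 2 × 1% × A$71,375.00 = A$1,427.50
Penalty, months 3–9: 7 × 2.5% × A$71,375.00 = A$12,490.63…
Interest: A$71,375.00 × ((1 + 0.006)^9 − 1) = A$71,375.00 × 0.0553143… = A$3,948.0588…
Total = A$71,375.00 + A$13,918.1250 + A$3,948.0588… = A$89,241.18

A$89,241.18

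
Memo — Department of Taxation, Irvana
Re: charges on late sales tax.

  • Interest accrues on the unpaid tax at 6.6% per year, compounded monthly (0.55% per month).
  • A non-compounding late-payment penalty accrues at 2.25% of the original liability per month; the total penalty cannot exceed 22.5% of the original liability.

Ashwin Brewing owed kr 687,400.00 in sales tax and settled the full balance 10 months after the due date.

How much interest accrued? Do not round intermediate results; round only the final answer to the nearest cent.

Interest: kr 687,400.00 × ((1 + 0.0055)^10 − 1) = kr 687,400.00 × 0.0563814… = kr 38,756.5802…

kr 38,756.58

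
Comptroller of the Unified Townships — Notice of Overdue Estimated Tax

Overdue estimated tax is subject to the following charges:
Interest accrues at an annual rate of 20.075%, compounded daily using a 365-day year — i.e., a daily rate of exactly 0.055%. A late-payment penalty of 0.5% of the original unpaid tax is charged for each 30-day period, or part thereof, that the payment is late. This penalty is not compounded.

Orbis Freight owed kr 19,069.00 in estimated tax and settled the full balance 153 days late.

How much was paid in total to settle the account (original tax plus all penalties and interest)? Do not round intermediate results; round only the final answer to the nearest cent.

Penalty periods: ⌈153/30⌉ = 6; penalty = 6 × 0.5% × kr 19,069.00 = kr 572.07
Interest: kr 19,069.00 × ((1 + 0.00055)^153 − 1) = kr 19,069.00 × 0.08776689… = kr 1,673.6268…
Total = kr 19,069.00 + kr 572.0700 + kr 1,673.6268… = kr 21,314.70

kr 21,314.70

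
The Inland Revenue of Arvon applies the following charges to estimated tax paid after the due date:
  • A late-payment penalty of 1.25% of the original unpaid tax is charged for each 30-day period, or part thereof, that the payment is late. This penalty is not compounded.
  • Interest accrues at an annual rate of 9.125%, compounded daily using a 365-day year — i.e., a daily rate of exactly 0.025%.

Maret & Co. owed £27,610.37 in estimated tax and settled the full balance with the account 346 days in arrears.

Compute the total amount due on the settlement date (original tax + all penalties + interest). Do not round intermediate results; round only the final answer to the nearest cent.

Penalty periods: ⌈346/30⌉ = 12; penalty = 12 × 1.25% × £27,610.37 = £4,141.56…
Interest: £27,610.37 × ((1 + 0.00025)^346 − 1) = £27,610.37 × 0.09033958… = £2,494.3092…
Total = £27,610.37 + £4,141.5555 + £2,494.3092… = £34,246.23

£34,246.23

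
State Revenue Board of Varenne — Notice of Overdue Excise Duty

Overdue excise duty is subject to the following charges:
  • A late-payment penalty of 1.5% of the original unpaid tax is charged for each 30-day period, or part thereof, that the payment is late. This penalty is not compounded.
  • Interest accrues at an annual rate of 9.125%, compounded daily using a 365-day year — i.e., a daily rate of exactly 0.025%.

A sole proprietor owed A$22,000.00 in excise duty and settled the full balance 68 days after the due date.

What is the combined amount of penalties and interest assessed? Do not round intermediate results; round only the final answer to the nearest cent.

Penalty periods: ⌈68/30⌉ = 3; penalty = 3 × 1.5% × A$22,000.00 = A$990.00
Interest: A$22,000.00 × ((1 + 0.00025)^68 − 1) = A$22,000.00 × 0.01714316… = A$377.1495…
Penalties + interest = A$990.0000 + A$377.1495… = A$1,367.15

A$1,367.15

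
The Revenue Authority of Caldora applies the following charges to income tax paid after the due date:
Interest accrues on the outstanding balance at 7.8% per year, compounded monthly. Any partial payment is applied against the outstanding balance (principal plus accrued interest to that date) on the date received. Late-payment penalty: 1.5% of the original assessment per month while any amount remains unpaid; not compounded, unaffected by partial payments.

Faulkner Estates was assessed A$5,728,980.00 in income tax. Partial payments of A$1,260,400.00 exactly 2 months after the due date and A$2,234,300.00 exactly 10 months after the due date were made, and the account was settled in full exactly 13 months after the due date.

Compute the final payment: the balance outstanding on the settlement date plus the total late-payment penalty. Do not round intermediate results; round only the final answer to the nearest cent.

Monthly rate = 7.8% ÷ 12 = 0.65%
Balance at month 2: A$5,728,980.0000 × (1 + 0.0065)^2 = A$5,803,698.7894…
After A$1,260,400.00 payment: A$5,803,698.7894… − A$1,260,400.00 = A$4,543,298.7894…
Balance at month 10: A$4,543,298.7894… × (1 + 0.0065)^8 = A$4,784,995.4910…
After A$2,234,300.00 payment: A$4,784,995.4910… − A$2,234,300.00 = A$2,550,695.4910…
Balance at month 13: A$2,550,695.4910… × (1 + 0.0065)^3 = A$2,600,758.0542…
Penalty: 13 × 1.5% × A$5,728,980.00 = A$1,117,151.10
Final settlement = outstanding balance + penalty = A$2,600,758.0542… + A$1,117,151.10 = A$3,717,909.15

A$3,717,909.15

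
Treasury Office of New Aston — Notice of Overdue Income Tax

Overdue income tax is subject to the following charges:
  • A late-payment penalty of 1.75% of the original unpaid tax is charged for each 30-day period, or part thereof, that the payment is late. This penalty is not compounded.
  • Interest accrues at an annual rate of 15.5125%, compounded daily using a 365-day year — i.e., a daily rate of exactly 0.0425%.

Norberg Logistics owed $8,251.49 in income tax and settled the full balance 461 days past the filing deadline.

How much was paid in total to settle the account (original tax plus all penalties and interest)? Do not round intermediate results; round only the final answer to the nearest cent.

$12,347.41

Penalty periods: ⌈461/30⌉ = 16; penalty = 16 × 1.75% × $8,251.49 = $2,310.42…
Interest: $8,251.49 × ((1 + 0.000425)^461 − 1) = $8,251.49 × 0.21638504… = $1,785.4990…
Total = $8,251.49 + $2,310.4172 + $1,785.4990… = $12,347.41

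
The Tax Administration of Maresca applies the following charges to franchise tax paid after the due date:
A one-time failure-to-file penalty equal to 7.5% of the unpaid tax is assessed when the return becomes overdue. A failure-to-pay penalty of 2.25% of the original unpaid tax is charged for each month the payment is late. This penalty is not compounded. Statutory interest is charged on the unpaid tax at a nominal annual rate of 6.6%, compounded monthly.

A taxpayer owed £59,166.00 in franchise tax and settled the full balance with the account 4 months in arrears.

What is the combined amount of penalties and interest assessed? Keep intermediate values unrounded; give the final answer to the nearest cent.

£11,074.82

Failure-to-file penalty: 7.5% × £59,166.00 = £4,437.45
Failure-to-pay penalty: 4 × 2.25% × £59,166.00 = £5,324.94
Interest (6.6%/yr ÷ 12 = 0.55%/month): £59,166.00 × ((1 + 0.0055)^4 − 1) = £1,312.4301…
Penalties + interest = £9,762.3900 + £1,312.4301… = £11,074.82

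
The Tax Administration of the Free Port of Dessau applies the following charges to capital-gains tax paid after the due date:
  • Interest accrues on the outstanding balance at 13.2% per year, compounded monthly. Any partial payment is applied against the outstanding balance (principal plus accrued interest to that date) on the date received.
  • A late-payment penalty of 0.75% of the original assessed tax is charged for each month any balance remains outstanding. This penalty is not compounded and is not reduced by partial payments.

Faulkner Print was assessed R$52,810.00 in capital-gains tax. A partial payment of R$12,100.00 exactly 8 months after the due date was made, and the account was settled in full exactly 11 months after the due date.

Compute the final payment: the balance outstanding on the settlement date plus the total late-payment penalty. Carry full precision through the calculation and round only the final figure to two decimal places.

R$51,416.43

Monthly rate = 13.2% ÷ 12 = 1.1%
Balance at month 8: R$52,810.0000 × (1 + 0.011)^8 = R$57,640.1911…
After R$12,100.00 payment: R$57,640.1911… − R$12,100.00 = R$45,540.1911…
Balance at month 11: R$45,540.1911… × (1 + 0.011)^3 = R$47,059.6091…
Penalty: 11 × 0.75% × R$52,810.00 = R$4,356.83…
Final settlement = outstanding balance + penalty = R$47,059.6091… + R$4,356.83… = R$51,416.43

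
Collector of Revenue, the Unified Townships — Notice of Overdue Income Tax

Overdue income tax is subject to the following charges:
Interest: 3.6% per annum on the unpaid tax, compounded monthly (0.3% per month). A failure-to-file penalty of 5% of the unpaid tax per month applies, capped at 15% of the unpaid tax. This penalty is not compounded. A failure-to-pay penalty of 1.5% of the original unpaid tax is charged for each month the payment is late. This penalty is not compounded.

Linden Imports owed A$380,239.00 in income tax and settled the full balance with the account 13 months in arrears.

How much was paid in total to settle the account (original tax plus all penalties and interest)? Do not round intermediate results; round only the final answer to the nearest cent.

A$526,520.66

Failure-to-file: 13 × 5% × A$380,239.00 = A$247,155.35, capped at 15% × A$380,239.00 = A$57,035.85
Failure-to-pay penalty = 1.5% × A$380,239.00 × 13 mo = A$74,146.61…
Interest: A$380,239.00 × ((1 + 0.003)^13 − 1) = A$380,239.00 × 0.0397098… = A$15,099.2071…
Total = A$380,239.00 + A$131,182.4550 + A$15,099.2071… = A$526,520.66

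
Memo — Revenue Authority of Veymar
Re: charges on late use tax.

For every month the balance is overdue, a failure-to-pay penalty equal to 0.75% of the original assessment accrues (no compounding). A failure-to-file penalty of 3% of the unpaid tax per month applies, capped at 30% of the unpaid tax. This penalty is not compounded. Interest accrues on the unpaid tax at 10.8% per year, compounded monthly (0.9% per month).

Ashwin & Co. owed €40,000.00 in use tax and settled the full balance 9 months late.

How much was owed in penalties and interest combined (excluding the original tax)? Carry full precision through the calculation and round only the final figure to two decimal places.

Failure-to-file: 9 × 3% × €40,000.00 = €10,800.00 (under the 30% cap)
Failure-to-pay penalty = 0.75% × €40,000.00 × 9 mo = €2,700.00
Interest: €40,000.00 × ((1 + 0.009)^9 − 1) = €40,000.00 × 0.0839781… = €3,359.1228…
Penalties + interest = €13,500.0000 + €3,359.1228… = €16,859.12

€16,859.12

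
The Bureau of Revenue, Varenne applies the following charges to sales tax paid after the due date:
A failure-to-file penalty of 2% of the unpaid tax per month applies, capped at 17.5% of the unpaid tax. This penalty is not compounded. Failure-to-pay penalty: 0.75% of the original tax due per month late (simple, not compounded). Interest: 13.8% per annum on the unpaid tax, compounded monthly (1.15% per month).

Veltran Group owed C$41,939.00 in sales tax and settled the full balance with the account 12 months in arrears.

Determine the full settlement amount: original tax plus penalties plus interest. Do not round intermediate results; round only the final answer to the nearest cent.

C$59,220.88

Failure-to-file: 12 × 2% × C$41,939.00 = C$10,065.36, capped at 17.5% × C$41,939.00 = C$7,339.33…
Failure-to-pay penalty = 0.75% × C$41,939.00 × 12 mo = C$3,774.51
Interest: C$41,939.00 × ((1 + 0.0115)^12 − 1) = C$41,939.00 × 0.1470719… = C$6,168.0489…
Total = C$41,939.00 + C$11,113.8350 + C$6,168.0489… = C$59,220.88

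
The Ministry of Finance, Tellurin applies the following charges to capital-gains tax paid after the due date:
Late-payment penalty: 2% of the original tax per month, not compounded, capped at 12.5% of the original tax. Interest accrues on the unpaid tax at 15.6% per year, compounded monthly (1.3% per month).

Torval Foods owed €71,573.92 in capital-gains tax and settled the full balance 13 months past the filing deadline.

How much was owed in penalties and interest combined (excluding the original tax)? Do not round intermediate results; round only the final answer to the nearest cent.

Penalty (uncapped): 13 × 2% × €71,573.92 = €18,609.22…; cap = 12.5% × €71,573.92 = €8,946.74 → penalty = €8,946.74
Interest: €71,573.92 × ((1 + 0.013)^13 − 1) = €71,573.92 × 0.1828312… = €13,085.9492…
Penalties + interest = €8,946.7400 + €13,085.9492… = €22,032.69

€22,032.69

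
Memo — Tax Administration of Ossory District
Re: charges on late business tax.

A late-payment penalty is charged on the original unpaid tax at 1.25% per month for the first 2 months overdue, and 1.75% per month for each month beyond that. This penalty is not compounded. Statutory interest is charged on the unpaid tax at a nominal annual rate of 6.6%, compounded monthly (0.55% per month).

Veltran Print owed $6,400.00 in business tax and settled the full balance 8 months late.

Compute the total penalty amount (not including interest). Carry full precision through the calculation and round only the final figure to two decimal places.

Penalty, months 1–2: 2 × 1.25% × $6,400.00 = $160.00
Penalty, months 3–8: 6 × 1.75% × $6,400.00 = $672.00
Total penalty = $160.00 + $672.00 = $832.00

$832.00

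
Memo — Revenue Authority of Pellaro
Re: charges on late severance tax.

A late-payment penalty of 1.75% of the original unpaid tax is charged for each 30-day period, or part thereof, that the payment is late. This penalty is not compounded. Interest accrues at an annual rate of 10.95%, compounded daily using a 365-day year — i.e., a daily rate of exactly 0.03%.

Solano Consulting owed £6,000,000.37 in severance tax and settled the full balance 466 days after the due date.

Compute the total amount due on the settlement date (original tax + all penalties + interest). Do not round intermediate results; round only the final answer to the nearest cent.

£8,580,118.46

Penalty periods: ⌈466/30⌉ = 16; penalty = 16 × 1.75% × £6,000,000.37 = £1,680,000.10…
Interest: £6,000,000.37 × ((1 + 0.0003)^466 − 1) = £6,000,000.37 × 0.15001966… = £900,117.9901…
Total = £6,000,000.37 + £1,680,000.1036 + £900,117.9901… = £8,580,118.46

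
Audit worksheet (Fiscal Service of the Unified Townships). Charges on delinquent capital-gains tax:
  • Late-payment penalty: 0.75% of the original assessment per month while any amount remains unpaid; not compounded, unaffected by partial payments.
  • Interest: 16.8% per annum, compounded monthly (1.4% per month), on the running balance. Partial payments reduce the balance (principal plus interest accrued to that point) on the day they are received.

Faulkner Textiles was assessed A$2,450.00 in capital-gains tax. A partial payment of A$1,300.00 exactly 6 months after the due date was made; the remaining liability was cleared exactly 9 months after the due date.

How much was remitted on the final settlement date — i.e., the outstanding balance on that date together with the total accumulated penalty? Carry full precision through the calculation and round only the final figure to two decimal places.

A$1,586.57

Balance at month 6: A$2,450.0000 × (1 + 0.014)^6 = A$2,663.1389…
After A$1,300.00 payment: A$2,663.1389… − A$1,300.00 = A$1,363.1389…
Balance at month 9: A$1,363.1389… × (1 + 0.014)^3 = A$1,421.1960…
Penalty: 9 × 0.75% × A$2,450.00 = A$165.38…
Final settlement = outstanding balance + penalty = A$1,421.1960… + A$165.38… = A$1,586.57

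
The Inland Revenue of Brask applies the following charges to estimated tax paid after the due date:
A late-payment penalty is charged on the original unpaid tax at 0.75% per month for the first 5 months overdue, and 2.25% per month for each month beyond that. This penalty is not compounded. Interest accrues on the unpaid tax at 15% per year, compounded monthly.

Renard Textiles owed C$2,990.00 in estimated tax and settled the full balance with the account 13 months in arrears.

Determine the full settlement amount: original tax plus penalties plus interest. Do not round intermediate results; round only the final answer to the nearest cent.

Penalty, months 1–5: 5 × 0.75% × C$2,990.00 = C$112.13…
Penalty, months 6–13: 8 × 2.25% × C$2,990.00 = C$538.20
Interest (15%/yr ÷ 12 = 1.25%/month): C$2,990.00 × ((1 + 0.0125)^13 − 1) = C$524.0392…
Total = C$2,990.00 + C$650.3250 + C$524.0392… = C$4,164.36

C$4,164.36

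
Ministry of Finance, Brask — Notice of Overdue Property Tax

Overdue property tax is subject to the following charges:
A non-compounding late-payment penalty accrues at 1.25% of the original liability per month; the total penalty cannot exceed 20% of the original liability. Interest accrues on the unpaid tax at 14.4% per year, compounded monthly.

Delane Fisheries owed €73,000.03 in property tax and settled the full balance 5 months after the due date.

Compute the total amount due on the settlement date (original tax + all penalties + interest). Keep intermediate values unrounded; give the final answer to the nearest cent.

€82,048.92

Penalty: 5 × 1.25% × €73,000.03 = €4,562.50… (below the 20% cap of €14,600.01…)
Interest (14.4%/yr ÷ 12 = 1.2%/month): €73,000.03 × ((1 + 0.012)^5 − 1) = €4,486.3909…
Total = €73,000.03 + €4,562.5019… + €4,486.3909… = €82,048.92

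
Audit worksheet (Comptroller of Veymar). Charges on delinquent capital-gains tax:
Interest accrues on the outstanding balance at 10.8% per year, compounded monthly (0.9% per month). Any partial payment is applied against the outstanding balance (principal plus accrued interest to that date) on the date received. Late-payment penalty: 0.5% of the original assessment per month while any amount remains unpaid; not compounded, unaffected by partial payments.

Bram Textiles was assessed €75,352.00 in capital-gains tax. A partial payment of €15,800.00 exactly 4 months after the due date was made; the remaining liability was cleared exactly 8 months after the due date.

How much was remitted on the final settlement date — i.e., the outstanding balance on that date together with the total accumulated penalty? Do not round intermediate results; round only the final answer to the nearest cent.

Balance at month 4: €75,352.0000 × (1 + 0.009)^4 = €78,101.5133…
After €15,800.00 payment: €78,101.5133… − €15,800.00 = €62,301.5133…
Balance at month 8: €62,301.5133… × (1 + 0.009)^4 = €64,574.8284…
Penalty: 8 × 0.5% × €75,352.00 = €3,014.08
Final settlement = outstanding balance + penalty = €64,574.8284… + €3,014.08 = €67,588.91

€67,588.91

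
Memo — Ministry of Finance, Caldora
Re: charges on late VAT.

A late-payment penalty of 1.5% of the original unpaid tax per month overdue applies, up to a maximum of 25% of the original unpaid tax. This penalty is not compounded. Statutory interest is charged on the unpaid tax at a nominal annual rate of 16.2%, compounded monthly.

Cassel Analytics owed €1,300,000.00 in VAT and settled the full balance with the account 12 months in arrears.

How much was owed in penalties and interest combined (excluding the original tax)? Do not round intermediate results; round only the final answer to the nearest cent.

Penalty: 12 × 1.5% × €1,300,000.00 = €234,000.00 (below the 25% cap of €325,000.00)
Interest (16.2%/yr ÷ 12 = 1.35%/month): €1,300,000.00 × ((1 + 0.0135)^12 − 1) = €226,962.5602…
Penalties + interest = €234,000.0000 + €226,962.5602… = €460,962.56

€460,962.56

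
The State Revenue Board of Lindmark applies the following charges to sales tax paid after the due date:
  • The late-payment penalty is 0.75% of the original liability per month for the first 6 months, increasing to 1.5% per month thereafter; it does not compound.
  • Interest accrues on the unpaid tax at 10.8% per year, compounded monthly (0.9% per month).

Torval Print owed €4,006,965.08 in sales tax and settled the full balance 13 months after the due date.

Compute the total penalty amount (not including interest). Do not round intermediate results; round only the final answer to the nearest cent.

Penalty, months 1–6: 6 × 0.75% × €4,006,965.08 = €180,313.43…
Penalty, months 7–13: 7 × 1.5% × €4,006,965.08 = €420,731.33…
Total penalty = €180,313.43… + €420,731.33… = €601,044.76

€601,044.76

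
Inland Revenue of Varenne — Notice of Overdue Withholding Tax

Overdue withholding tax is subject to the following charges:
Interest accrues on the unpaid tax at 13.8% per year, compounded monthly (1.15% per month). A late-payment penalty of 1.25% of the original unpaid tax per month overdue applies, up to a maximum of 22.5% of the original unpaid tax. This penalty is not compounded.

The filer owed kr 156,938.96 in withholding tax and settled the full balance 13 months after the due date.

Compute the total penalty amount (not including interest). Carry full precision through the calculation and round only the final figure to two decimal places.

kr 25,502.58

Penalty: 13 × 1.25% × kr 156,938.96 = kr 25,502.58… (below the 22.5% cap of kr 35,311.27…)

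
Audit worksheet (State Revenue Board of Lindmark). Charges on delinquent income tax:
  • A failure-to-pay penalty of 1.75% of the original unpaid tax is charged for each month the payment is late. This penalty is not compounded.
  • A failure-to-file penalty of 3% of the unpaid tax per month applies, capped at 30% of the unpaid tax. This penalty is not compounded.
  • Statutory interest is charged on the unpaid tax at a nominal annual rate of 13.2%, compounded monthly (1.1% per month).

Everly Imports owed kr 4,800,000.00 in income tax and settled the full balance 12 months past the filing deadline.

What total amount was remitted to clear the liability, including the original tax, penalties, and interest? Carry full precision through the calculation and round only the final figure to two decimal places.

Failure-to-file: 12 × 3% × kr 4,800,000.00 = kr 1,728,000.00, capped at 30% × kr 4,800,000.00 = kr 1,440,000.00
Failure-to-pay penalty = 1.75% × kr 4,800,000.00 × 12 mo = kr 1,008,000.00
Interest: kr 4,800,000.00 × ((1 + 0.011)^12 − 1) = kr 4,800,000.00 × 0.1402862… = kr 673,373.7432…
Total = kr 4,800,000.00 + kr 2,448,000.0000 + kr 673,373.7432… = kr 7,921,373.74

kr 7,921,373.74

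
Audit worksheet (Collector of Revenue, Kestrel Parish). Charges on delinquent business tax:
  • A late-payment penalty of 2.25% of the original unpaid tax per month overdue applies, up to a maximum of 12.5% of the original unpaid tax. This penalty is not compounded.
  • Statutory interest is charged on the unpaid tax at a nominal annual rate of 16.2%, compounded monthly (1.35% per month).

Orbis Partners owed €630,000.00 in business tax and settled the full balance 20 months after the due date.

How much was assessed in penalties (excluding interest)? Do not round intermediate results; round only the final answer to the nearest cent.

€78,750.00

Penalty (uncapped): 20 × 2.25% × €630,000.00 = €283,500.00; cap = 12.5% × €630,000.00 = €78,750.00 → penalty = €78,750.00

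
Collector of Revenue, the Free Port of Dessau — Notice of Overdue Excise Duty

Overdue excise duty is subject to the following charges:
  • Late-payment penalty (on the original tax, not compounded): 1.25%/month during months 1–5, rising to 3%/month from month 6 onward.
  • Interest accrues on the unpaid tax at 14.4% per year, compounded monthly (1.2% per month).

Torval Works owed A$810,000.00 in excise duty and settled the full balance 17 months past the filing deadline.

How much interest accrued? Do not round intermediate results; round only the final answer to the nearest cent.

A$182,096.07

Interest: A$810,000.00 × ((1 + 0.012)^17 − 1) = A$810,000.00 × 0.2248100… = A$182,096.0750…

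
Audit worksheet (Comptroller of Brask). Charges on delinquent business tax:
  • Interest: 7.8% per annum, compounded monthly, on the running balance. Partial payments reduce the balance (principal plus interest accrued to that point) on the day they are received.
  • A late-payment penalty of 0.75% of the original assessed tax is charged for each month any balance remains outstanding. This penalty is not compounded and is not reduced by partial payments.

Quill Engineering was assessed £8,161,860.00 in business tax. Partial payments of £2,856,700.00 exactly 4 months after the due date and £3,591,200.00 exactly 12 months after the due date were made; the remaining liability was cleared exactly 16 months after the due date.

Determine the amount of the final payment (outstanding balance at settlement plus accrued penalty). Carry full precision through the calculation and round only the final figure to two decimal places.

Monthly rate = 7.8% ÷ 12 = 0.65%
Balance at month 4: £8,161,860.0000 × (1 + 0.0065)^4 = £8,376,146.3719…
After £2,856,700.00 payment: £8,376,146.3719… − £2,856,700.00 = £5,519,446.3719…
Balance at month 12: £5,519,446.3719… × (1 + 0.0065)^8 = £5,813,072.6651…
After £3,591,200.00 payment: £5,813,072.6651… − £3,591,200.00 = £2,221,872.6651…
Balance at month 16: £2,221,872.6651… × (1 + 0.0065)^4 = £2,280,207.0438…
Penalty: 16 × 0.75% × £8,161,860.00 = £979,423.20
Final settlement = outstanding balance + penalty = £2,280,207.0438… + £979,423.20 = £3,259,630.24

£3,259,630.24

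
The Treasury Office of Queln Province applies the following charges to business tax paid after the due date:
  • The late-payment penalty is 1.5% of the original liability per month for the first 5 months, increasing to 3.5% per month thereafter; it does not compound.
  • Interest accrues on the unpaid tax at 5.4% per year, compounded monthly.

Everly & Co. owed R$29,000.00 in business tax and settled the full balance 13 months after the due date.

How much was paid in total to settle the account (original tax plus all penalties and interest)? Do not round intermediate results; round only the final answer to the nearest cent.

Penalty, months 1–5: 5 × 1.5% × R$29,000.00 = R$2,175.00
Penalty, months 6–13: 8 × 3.5% × R$29,000.00 = R$8,120.00
Interest (5.4%/yr ÷ 12 = 0.45%/month): R$29,000.00 × ((1 + 0.0045)^13 − 1) = R$1,743.0699…
Total = R$29,000.00 + R$10,295.0000 + R$1,743.0699… = R$41,038.07

R$41,038.07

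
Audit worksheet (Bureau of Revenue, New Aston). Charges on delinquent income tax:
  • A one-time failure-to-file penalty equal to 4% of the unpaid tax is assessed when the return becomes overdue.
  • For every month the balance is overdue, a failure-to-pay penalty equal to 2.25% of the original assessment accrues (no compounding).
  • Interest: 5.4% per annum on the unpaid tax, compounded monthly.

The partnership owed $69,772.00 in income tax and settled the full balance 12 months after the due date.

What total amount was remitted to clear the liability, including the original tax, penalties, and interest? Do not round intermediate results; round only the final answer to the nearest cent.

Failure-to-file penalty: 4% × $69,772.00 = $2,790.88
Failure-to-pay penalty: 12 × 2.25% × $69,772.00 = $18,838.44
Interest (5.4%/yr ÷ 12 = 0.45%/month): $69,772.00 × ((1 + 0.0045)^12 − 1) = $3,862.3513…
Total = $69,772.00 + $21,629.3200 + $3,862.3513… = $95,263.67

$95,263.67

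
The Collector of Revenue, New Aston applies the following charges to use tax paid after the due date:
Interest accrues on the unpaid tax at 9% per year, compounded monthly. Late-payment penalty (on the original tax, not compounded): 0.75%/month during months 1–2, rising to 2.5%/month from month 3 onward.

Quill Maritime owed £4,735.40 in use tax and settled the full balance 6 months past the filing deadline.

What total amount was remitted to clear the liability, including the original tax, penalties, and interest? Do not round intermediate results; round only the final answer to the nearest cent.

Penalty, months 1–2: 2 × 0.75% × £4,735.40 = £71.03…
Penalty, months 3–6: 4 × 2.5% × £4,735.40 = £473.54
Interest (9%/yr ÷ 12 = 0.75%/month): £4,735.40 × ((1 + 0.0075)^6 − 1) = £217.1287…
Total = £4,735.40 + £544.5710 + £217.1287… = £5,497.10

£5,497.10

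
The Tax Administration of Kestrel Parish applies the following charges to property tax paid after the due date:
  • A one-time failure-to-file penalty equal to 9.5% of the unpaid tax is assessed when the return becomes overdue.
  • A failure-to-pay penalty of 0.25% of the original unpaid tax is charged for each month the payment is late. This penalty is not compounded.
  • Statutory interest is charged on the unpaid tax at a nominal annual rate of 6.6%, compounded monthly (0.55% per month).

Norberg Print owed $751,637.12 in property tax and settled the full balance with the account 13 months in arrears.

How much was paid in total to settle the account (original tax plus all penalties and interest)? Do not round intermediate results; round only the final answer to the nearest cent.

Failure-to-file penalty: 9.5% × $751,637.12 = $71,405.53…
Failure-to-pay penalty = 0.25% × $751,637.12 × 13 mo = $24,428.21…
Interest: $751,637.12 × ((1 + 0.0055)^13 − 1) = $751,637.12 × 0.0739077… = $55,551.8039…
Total = $751,637.12 + $95,833.7328 + $55,551.8039… = $903,022.66

$903,022.66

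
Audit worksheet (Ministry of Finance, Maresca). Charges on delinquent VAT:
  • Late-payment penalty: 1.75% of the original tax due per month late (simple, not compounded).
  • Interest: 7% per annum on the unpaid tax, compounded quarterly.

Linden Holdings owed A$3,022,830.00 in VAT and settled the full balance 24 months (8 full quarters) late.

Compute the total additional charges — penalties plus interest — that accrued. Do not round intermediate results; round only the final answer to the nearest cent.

Late-payment penalty: 24 × 1.75% × A$3,022,830.00 = A$1,269,588.60
Interest (7%/yr ÷ 4 = 1.75%/quarter): A$3,022,830.00 × ((1 + 0.0175)^8 − 1) = A$450,044.3200…
Penalties + interest = A$1,269,588.6000 + A$450,044.3200… = A$1,719,632.92

A$1,719,632.92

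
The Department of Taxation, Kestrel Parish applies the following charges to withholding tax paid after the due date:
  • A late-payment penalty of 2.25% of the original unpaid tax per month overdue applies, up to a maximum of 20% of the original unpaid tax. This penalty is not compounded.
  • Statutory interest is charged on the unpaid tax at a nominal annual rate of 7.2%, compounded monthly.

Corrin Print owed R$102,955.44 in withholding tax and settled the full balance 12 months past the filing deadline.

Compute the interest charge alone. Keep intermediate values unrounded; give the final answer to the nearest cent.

Interest (7.2%/yr ÷ 12 = 0.6%/month): R$102,955.44 × ((1 + 0.006)^12 − 1) = R$7,662.3729…

R$7,662.37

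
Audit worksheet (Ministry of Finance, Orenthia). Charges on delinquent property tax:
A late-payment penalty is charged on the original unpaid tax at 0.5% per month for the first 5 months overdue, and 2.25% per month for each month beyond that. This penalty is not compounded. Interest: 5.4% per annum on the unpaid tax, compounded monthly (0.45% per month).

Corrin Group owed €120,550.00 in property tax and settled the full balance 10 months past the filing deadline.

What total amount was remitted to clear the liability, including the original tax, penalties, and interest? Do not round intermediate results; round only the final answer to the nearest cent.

€142,661.55

Penalty, months 1–5: 5 × 0.5% × €120,550.00 = €3,013.75
Penalty, months 6–10: 5 × 2.25% × €120,550.00 = €13,561.88…
Interest: €120,550.00 × ((1 + 0.0045)^10 − 1) = €120,550.00 × 0.0459223… = €5,535.9298…
Total = €120,550.00 + €16,575.6250 + €5,535.9298… = €142,661.55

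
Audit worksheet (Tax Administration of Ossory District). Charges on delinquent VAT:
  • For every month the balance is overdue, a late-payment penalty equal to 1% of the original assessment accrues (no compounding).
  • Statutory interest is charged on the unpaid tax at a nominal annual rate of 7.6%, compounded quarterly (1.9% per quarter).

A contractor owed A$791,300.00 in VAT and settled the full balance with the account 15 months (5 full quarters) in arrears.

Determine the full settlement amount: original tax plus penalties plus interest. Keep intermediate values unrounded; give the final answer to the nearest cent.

A$988,079.89

Late-payment penalty = 1% × A$791,300.00 × 15 mo = A$118,695.00
Interest: A$791,300.00 × ((1 + 0.019)^5 − 1) = A$791,300.00 × 0.0986792… = A$78,084.8858…
Total = A$791,300.00 + A$118,695.0000 + A$78,084.8858… = A$988,079.89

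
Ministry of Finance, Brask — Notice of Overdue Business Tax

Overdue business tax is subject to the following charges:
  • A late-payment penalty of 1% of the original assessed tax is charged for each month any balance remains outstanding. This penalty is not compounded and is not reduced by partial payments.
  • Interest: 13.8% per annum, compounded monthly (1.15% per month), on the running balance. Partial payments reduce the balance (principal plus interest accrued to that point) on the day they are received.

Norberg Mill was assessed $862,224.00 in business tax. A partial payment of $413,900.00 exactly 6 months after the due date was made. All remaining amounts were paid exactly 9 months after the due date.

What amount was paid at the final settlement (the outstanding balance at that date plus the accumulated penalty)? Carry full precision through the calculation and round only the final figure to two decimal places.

Balance at month 6: $862,224.0000 × (1 + 0.0115)^6 = $923,454.3468…
After $413,900.00 payment: $923,454.3468… − $413,900.00 = $509,554.3468…
Balance at month 9: $509,554.3468… × (1 + 0.0115)^3 = $527,336.9124…
Penalty: 9 × 1% × $862,224.00 = $77,600.16
Final settlement = outstanding balance + penalty = $527,336.9124… + $77,600.16 = $604,937.07

$604,937.07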